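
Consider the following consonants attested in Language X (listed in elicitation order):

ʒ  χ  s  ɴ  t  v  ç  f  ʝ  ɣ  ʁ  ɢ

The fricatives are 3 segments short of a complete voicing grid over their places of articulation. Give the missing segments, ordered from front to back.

Voiceless: /f/ (labiodental), /s/ (alveolar), /ç/ (palatal), /χ/ (uvular).
Voiced: /v/ (labiodental), /ʒ/ (postalveolar), /ʝ/ (palatal), /ɣ/ (velar), /ʁ/ (uvular).
Gaps, from front to back: alveolar lacks voiced (/z/); postalveolar lacks voiceless (/ʃ/); velar lacks voiceless (/x/).

/z/, /ʃ/, /x/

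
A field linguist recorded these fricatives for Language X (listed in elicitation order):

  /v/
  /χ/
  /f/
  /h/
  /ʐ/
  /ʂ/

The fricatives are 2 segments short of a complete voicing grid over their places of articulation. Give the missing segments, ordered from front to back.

/ʁ/, /ɦ/

labiodental: voiceless /f/, voiced /v/.
retroflex: voiceless /ʂ/, voiced /ʐ/.
uvular: voiceless /χ/, voiced —.
glottal: voiceless /h/, voiced —.
Gaps, from front to back: uvular lacks voiced (/ʁ/); glottal lacks voiced (/ɦ/).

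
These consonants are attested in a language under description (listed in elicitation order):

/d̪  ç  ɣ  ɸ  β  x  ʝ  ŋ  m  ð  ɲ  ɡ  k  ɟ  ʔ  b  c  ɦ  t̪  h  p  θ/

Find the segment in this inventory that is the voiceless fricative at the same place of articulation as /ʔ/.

/h/

/ʔ/ is a voiceless glottal stop.
The voiceless fricative at the same place is a voiceless glottal fricative — in this inventory, /h/.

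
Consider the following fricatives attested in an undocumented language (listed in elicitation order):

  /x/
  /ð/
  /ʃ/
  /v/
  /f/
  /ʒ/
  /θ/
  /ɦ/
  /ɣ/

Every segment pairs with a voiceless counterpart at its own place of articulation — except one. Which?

/ɦ/

Labiodental: /f/ ~ /v/
Dental: /θ/ ~ /ð/
Postalveolar: /ʃ/ ~ /ʒ/
Velar: /x/ ~ /ɣ/
Glottal: only /ɦ/ (voiced); no voiceless partner.
So /ɦ/ is the unpaired segment.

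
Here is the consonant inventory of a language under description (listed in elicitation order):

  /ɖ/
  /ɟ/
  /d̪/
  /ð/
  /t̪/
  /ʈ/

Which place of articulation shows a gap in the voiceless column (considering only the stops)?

palatal

Voiceless: /t̪/ (dental), /ʈ/ (retroflex).
Voiced: /d̪/ (dental), /ɖ/ (retroflex), /ɟ/ (palatal).
Every place of articulation has a voiceless member except palatal, where /c/ would be expected.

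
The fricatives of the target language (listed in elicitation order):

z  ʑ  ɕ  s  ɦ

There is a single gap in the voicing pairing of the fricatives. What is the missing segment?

alveolar: voiceless /s/, voiced /z/.
alveolo-palatal: voiceless /ɕ/, voiced /ʑ/.
glottal: voiceless —, voiced /ɦ/.
The glottal row has no voiceless member, so the gap is the voiceless glottal fricative /h/.

/h/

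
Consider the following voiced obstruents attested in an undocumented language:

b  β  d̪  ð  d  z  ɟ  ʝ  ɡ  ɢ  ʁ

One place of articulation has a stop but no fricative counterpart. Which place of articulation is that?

velar

place of articulation  stop      fricative
bilabial          b         β       
dental            d̪        ð       
alveolar          d         z       
palatal           ɟ         ʝ       
velar             ɡ         —       
uvular            ɢ         ʁ       
Every place of articulation has a fricative member except velar, where /ɣ/ would be expected.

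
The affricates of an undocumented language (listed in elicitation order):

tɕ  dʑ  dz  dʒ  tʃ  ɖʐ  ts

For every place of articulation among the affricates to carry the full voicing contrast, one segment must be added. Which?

/ʈʂ/

place of articulation  voiceless  voiced  
alveolar          ts        dz      
postalveolar      tʃ        dʒ      
retroflex         —         ɖʐ      
alveolo-palatal   tɕ        dʑ      
The retroflex row has no voiceless member, so the gap is the voiceless retroflex affricate /ʈʂ/.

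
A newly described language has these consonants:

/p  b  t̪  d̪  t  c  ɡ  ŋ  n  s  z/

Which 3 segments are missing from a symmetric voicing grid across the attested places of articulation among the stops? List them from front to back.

place of articulation  voiceless  voiced  
bilabial          p         b       
dental            t̪        d̪      
alveolar          t         —       
palatal           c         —       
velar             —         ɡ       
Gaps, from front to back: alveolar lacks voiced (/d/); palatal lacks voiced (/ɟ/); velar lacks voiceless (/k/).

/d/, /ɟ/, /k/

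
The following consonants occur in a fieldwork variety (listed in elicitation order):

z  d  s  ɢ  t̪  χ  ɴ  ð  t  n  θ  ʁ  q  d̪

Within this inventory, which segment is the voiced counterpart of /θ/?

/θ/ is a voiceless dental fricative.
The voiced counterpart is a voiced dental fricative — in this inventory, /ð/.

/ð/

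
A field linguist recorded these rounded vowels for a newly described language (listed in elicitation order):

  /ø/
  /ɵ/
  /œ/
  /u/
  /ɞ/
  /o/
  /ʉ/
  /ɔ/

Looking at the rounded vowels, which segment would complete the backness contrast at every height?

height            front     central   back    
high              —         ʉ         u       
high-mid          ø         ɵ         o       
low-mid           œ         ɞ         ɔ       
The high row has no front member, so the gap is the high front rounded vowel /y/.

/y/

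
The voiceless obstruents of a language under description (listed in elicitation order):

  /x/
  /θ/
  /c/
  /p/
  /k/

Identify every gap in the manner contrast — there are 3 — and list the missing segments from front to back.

/ɸ/, /t̪/, /ç/

place of articulation  stop      fricative
bilabial          p         —       
dental            —         θ       
palatal           c         —       
velar             k         x       
Gaps, from front to back: bilabial lacks fricative (/ɸ/); dental lacks stop (/t̪/); palatal lacks fricative (/ç/).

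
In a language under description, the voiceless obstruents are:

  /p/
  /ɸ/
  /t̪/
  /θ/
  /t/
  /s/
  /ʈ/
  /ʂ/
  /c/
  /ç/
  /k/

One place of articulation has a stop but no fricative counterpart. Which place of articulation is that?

bilabial: stop /p/, fricative /ɸ/.
dental: stop /t̪/, fricative /θ/.
alveolar: stop /t/, fricative /s/.
retroflex: stop /ʈ/, fricative /ʂ/.
palatal: stop /c/, fricative /ç/.
velar: stop /k/, fricative —.
Every place of articulation has a fricative member except velar, where /x/ would be expected.

velar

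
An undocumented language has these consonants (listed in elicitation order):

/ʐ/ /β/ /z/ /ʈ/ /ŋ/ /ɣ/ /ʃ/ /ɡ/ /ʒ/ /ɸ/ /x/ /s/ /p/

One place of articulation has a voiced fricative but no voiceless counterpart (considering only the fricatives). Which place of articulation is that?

Voiceless: /ɸ/ (bilabial), /s/ (alveolar), /ʃ/ (postalveolar), /x/ (velar).
Voiced: /β/ (bilabial), /z/ (alveolar), /ʒ/ (postalveolar), /ʐ/ (retroflex), /ɣ/ (velar).
Every place of articulation has a voiceless member except retroflex, where /ʂ/ would be expected.

retroflex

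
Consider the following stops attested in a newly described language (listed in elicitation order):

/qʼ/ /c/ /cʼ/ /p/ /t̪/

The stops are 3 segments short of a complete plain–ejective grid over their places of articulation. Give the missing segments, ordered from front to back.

Plain: /p/ (bilabial), /t̪/ (dental), /c/ (palatal).
Ejective: /cʼ/ (palatal), /qʼ/ (uvular).
Gaps, from front to back: bilabial lacks ejective (/pʼ/); dental lacks ejective (/t̪ʼ/); uvular lacks plain (/q/).

/pʼ/, /t̪ʼ/, /q/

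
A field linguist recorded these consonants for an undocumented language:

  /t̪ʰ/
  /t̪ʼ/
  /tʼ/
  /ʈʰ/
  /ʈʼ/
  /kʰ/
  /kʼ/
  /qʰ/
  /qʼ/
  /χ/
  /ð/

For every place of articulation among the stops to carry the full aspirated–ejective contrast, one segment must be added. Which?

dental: aspirated /t̪ʰ/, ejective /t̪ʼ/.
alveolar: aspirated —, ejective /tʼ/.
retroflex: aspirated /ʈʰ/, ejective /ʈʼ/.
velar: aspirated /kʰ/, ejective /kʼ/.
uvular: aspirated /qʰ/, ejective /qʼ/.
The alveolar row has no aspirated member, so the gap is the aspirated alveolar stop /tʰ/.

/tʰ/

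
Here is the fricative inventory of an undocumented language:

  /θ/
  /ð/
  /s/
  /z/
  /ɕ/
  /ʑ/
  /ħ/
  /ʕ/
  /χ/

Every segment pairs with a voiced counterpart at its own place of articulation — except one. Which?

/χ/

Dental: /θ/ ~ /ð/
Alveolar: /s/ ~ /z/
Alveolo-palatal: /ɕ/ ~ /ʑ/
Pharyngeal: /ħ/ ~ /ʕ/
Uvular: only /χ/ (voiceless); no voiced partner.
So /χ/ is the unpaired segment.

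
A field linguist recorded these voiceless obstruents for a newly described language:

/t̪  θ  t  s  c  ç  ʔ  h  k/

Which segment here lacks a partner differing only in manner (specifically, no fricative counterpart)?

/k/

Dental: /t̪/ ~ /θ/
Alveolar: /t/ ~ /s/
Palatal: /c/ ~ /ç/
Glottal: /ʔ/ ~ /h/
Velar: only /k/ (stop); no fricative partner.
So /k/ is the unpaired segment.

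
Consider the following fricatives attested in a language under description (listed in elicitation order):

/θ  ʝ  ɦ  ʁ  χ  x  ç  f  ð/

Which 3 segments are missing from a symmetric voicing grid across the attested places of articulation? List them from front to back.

labiodental: voiceless /f/, voiced —.
dental: voiceless /θ/, voiced /ð/.
palatal: voiceless /ç/, voiced /ʝ/.
velar: voiceless /x/, voiced —.
uvular: voiceless /χ/, voiced /ʁ/.
glottal: voiceless —, voiced /ɦ/.
Gaps, from front to back: labiodental lacks voiced (/v/); velar lacks voiced (/ɣ/); glottal lacks voiceless (/h/).

/v/, /ɣ/, /h/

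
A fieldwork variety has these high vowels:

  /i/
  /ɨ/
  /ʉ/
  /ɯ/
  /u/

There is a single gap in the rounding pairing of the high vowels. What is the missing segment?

front: unrounded /i/, rounded —.
central: unrounded /ɨ/, rounded /ʉ/.
back: unrounded /ɯ/, rounded /u/.
The front row has no rounded member, so the gap is the front rounded vowel /y/.

/y/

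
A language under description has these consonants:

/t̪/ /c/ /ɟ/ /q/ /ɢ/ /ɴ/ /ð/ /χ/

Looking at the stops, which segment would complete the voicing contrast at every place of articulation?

/d̪/

Voiceless: /t̪/ (dental), /c/ (palatal), /q/ (uvular).
Voiced: /ɟ/ (palatal), /ɢ/ (uvular).
The dental row has no voiced member, so the gap is the voiced dental stop /d̪/.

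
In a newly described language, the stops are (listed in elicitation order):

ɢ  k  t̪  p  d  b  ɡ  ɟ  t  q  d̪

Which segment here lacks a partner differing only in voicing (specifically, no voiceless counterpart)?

Bilabial: /p/ ~ /b/
Dental: /t̪/ ~ /d̪/
Alveolar: /t/ ~ /d/
Velar: /k/ ~ /ɡ/
Uvular: /q/ ~ /ɢ/
Palatal: only /ɟ/ (voiced); no voiceless partner.
So /ɟ/ is the unpaired segment.

/ɟ/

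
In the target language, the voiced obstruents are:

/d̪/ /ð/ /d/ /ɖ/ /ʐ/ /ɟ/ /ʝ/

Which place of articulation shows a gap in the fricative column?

Stop: /d̪/ (dental), /d/ (alveolar), /ɖ/ (retroflex), /ɟ/ (palatal).
Fricative: /ð/ (dental), /ʐ/ (retroflex), /ʝ/ (palatal).
Every place of articulation has a fricative member except alveolar, where /z/ would be expected.

alveolar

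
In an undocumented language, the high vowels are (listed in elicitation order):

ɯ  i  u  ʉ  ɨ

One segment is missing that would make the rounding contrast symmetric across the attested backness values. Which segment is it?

/y/

Unrounded: /i/ (front), /ɨ/ (central), /ɯ/ (back).
Rounded: /ʉ/ (central), /u/ (back).
The front row has no rounded member, so the gap is the front rounded vowel /y/.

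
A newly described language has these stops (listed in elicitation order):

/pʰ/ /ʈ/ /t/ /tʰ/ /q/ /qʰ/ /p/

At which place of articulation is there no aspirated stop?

bilabial: plain /p/, aspirated /pʰ/.
alveolar: plain /t/, aspirated /tʰ/.
retroflex: plain /ʈ/, aspirated —.
uvular: plain /q/, aspirated /qʰ/.
Every place of articulation has an aspirated member except retroflex, where /ʈʰ/ would be expected.

retroflex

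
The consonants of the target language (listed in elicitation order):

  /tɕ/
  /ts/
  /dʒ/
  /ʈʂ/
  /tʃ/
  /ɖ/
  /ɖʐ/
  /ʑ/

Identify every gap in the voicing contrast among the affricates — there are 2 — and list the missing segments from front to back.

/dz/, /dʑ/

alveolar: voiceless /ts/, voiced —.
postalveolar: voiceless /tʃ/, voiced /dʒ/.
retroflex: voiceless /ʈʂ/, voiced /ɖʐ/.
alveolo-palatal: voiceless /tɕ/, voiced —.
Gaps, from front to back: alveolar lacks voiced (/dz/); alveolo-palatal lacks voiced (/dʑ/).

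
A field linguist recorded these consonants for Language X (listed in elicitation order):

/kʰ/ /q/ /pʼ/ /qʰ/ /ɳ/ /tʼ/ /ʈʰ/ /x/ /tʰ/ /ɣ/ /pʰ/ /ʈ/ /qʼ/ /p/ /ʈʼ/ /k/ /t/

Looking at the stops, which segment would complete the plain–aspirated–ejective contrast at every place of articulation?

Plain: /p/ (bilabial), /t/ (alveolar), /ʈ/ (retroflex), /k/ (velar), /q/ (uvular).
Aspirated: /pʰ/ (bilabial), /tʰ/ (alveolar), /ʈʰ/ (retroflex), /kʰ/ (velar), /qʰ/ (uvular).
Ejective: /pʼ/ (bilabial), /tʼ/ (alveolar), /ʈʼ/ (retroflex), /qʼ/ (uvular).
The velar row has no ejective member, so the gap is the ejective velar stop /kʼ/.

/kʼ/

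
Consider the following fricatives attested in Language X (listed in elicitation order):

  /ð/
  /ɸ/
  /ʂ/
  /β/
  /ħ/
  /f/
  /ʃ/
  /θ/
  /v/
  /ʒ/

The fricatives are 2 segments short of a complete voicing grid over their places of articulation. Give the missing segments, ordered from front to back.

/ʐ/, /ʕ/

place of articulation  voiceless  voiced  
bilabial          ɸ         β       
labiodental       f         v       
dental            θ         ð       
postalveolar      ʃ         ʒ       
retroflex         ʂ         —       
pharyngeal        ħ         —       
Gaps, from front to back: retroflex lacks voiced (/ʐ/); pharyngeal lacks voiced (/ʕ/).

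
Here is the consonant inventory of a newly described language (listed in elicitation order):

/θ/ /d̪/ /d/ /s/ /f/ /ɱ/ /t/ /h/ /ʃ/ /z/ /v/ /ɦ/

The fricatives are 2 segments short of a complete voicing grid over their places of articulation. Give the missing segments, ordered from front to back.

/ð/, /ʒ/

place of articulation  voiceless  voiced  
labiodental       f         v       
dental            θ         —       
alveolar          s         z       
postalveolar      ʃ         —       
glottal           h         ɦ       
Gaps, from front to back: dental lacks voiced (/ð/); postalveolar lacks voiced (/ʒ/).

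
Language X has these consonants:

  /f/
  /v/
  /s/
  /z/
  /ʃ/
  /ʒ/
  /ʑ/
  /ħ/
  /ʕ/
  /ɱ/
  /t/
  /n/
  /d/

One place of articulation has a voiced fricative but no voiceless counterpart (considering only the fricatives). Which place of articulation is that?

labiodental: voiceless /f/, voiced /v/.
alveolar: voiceless /s/, voiced /z/.
postalveolar: voiceless /ʃ/, voiced /ʒ/.
alveolo-palatal: voiceless —, voiced /ʑ/.
pharyngeal: voiceless /ħ/, voiced /ʕ/.
Every place of articulation has a voiceless member except alveolo-palatal, where /ɕ/ would be expected.

alveolo-palatal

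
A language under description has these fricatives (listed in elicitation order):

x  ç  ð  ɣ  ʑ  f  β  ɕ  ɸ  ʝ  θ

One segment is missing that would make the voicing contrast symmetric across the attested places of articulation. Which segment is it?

/v/

place of articulation  voiceless  voiced  
bilabial          ɸ         β       
labiodental       f         —       
dental            θ         ð       
alveolo-palatal   ɕ         ʑ       
palatal           ç         ʝ       
velar             x         ɣ       
The labiodental row has no voiced member, so the gap is the voiced labiodental fricative /v/.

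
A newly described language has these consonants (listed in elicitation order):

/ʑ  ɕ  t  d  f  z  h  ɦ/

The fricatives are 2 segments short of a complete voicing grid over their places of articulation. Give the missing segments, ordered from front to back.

/v/, /s/

place of articulation  voiceless  voiced  
labiodental       f         —       
alveolar          —         z       
alveolo-palatal   ɕ         ʑ       
glottal           h         ɦ       
Gaps, from front to back: labiodental lacks voiced (/v/); alveolar lacks voiceless (/s/).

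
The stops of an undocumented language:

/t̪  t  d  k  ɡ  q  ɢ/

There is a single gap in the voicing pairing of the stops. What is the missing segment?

Voiceless: /t̪/ (dental), /t/ (alveolar), /k/ (velar), /q/ (uvular).
Voiced: /d/ (alveolar), /ɡ/ (velar), /ɢ/ (uvular).
The dental row has no voiced member, so the gap is the voiced dental stop /d̪/.

/d̪/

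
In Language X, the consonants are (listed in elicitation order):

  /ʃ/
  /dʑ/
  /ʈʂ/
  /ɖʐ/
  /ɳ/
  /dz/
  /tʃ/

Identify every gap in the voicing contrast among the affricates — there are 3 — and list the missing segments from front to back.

alveolar: voiceless —, voiced /dz/.
postalveolar: voiceless /tʃ/, voiced —.
retroflex: voiceless /ʈʂ/, voiced /ɖʐ/.
alveolo-palatal: voiceless —, voiced /dʑ/.
Gaps, from front to back: alveolar lacks voiceless (/ts/); postalveolar lacks voiced (/dʒ/); alveolo-palatal lacks voiceless (/tɕ/).

/ts/, /dʒ/, /tɕ/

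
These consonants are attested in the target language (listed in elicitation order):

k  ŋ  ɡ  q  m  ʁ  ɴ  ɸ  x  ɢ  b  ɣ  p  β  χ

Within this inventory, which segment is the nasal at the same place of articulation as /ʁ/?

/ɴ/

/ʁ/ is a voiced uvular fricative.
The nasal at the same place is an uvular nasal — in this inventory, /ɴ/.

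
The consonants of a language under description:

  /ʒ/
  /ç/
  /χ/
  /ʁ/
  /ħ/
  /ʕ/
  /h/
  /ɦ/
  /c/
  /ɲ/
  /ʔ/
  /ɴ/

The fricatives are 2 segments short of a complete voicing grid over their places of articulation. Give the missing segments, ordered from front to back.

Voiceless: /ç/ (palatal), /χ/ (uvular), /ħ/ (pharyngeal), /h/ (glottal).
Voiced: /ʒ/ (postalveolar), /ʁ/ (uvular), /ʕ/ (pharyngeal), /ɦ/ (glottal).
Gaps, from front to back: postalveolar lacks voiceless (/ʃ/); palatal lacks voiced (/ʝ/).

/ʃ/, /ʝ/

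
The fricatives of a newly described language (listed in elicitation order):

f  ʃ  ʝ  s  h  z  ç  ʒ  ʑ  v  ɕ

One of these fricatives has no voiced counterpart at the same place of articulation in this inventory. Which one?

Labiodental: /f/ ~ /v/
Alveolar: /s/ ~ /z/
Postalveolar: /ʃ/ ~ /ʒ/
Alveolo-palatal: /ɕ/ ~ /ʑ/
Palatal: /ç/ ~ /ʝ/
Glottal: only /h/ (voiceless); no voiced partner.
So /h/ is the unpaired segment.

/h/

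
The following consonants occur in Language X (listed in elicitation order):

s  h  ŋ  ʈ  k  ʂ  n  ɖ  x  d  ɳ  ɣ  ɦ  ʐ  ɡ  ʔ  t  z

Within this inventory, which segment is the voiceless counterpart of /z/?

/s/

/z/ is a voiced alveolar fricative.
The voiceless counterpart is a voiceless alveolar fricative — in this inventory, /s/.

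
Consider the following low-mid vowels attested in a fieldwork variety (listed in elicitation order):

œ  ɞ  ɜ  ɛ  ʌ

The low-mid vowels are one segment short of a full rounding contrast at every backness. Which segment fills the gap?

backness          unrounded  rounded 
front             ɛ         œ       
central           ɜ         ɞ       
back              ʌ         —       
The back row has no rounded member, so the gap is the back rounded vowel /ɔ/.

/ɔ/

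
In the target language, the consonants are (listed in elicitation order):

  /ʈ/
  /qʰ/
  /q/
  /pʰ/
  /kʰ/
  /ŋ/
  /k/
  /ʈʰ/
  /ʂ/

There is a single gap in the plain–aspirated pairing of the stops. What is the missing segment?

/p/

Plain: /ʈ/ (retroflex), /k/ (velar), /q/ (uvular).
Aspirated: /pʰ/ (bilabial), /ʈʰ/ (retroflex), /kʰ/ (velar), /qʰ/ (uvular).
The bilabial row has no plain member, so the gap is the plain bilabial stop /p/.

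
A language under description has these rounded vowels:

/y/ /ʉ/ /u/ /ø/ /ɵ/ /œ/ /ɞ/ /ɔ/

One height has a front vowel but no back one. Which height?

Front: /y/ (high), /ø/ (high-mid), /œ/ (low-mid).
Central: /ʉ/ (high), /ɵ/ (high-mid), /ɞ/ (low-mid).
Back: /u/ (high), /ɔ/ (low-mid).
Every height has a back member except high-mid, where /o/ would be expected.

high-mid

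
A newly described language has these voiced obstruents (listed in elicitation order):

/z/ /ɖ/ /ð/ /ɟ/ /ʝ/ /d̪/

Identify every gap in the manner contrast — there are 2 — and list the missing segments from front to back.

Stop: /d̪/ (dental), /ɖ/ (retroflex), /ɟ/ (palatal).
Fricative: /ð/ (dental), /z/ (alveolar), /ʝ/ (palatal).
Gaps, from front to back: alveolar lacks stop (/d/); retroflex lacks fricative (/ʐ/).

/d/, /ʐ/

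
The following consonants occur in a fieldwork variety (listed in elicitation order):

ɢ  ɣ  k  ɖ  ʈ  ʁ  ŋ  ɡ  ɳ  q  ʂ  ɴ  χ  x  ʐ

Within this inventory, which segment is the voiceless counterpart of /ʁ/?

/ʁ/ is a voiced uvular fricative.
The voiceless counterpart is a voiceless uvular fricative — in this inventory, /χ/.

/χ/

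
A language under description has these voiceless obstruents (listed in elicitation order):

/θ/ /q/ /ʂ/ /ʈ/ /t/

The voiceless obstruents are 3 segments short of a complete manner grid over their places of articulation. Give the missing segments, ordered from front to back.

dental: stop —, fricative /θ/.
alveolar: stop /t/, fricative —.
retroflex: stop /ʈ/, fricative /ʂ/.
uvular: stop /q/, fricative —.
Gaps, from front to back: dental lacks stop (/t̪/); alveolar lacks fricative (/s/); uvular lacks fricative (/χ/).

/t̪/, /s/, /χ/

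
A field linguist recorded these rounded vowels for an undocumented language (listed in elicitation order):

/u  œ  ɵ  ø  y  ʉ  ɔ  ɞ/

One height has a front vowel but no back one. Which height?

high-mid

Front: /y/ (high), /ø/ (high-mid), /œ/ (low-mid).
Central: /ʉ/ (high), /ɵ/ (high-mid), /ɞ/ (low-mid).
Back: /u/ (high), /ɔ/ (low-mid).
Every height has a back member except high-mid, where /o/ would be expected.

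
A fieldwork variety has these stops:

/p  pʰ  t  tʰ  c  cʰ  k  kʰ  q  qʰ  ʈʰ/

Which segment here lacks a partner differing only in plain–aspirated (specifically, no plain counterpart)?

Bilabial: /p/ ~ /pʰ/
Alveolar: /t/ ~ /tʰ/
Palatal: /c/ ~ /cʰ/
Velar: /k/ ~ /kʰ/
Uvular: /q/ ~ /qʰ/
Retroflex: only /ʈʰ/ (aspirated); no plain partner.
So /ʈʰ/ is the unpaired segment.

/ʈʰ/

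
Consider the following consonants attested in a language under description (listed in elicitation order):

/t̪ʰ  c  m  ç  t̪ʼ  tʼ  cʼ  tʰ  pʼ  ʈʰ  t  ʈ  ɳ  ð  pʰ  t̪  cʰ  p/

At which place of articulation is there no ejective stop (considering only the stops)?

place of articulation  plain     aspirated  ejective
bilabial          p         pʰ        pʼ      
dental            t̪        t̪ʰ       t̪ʼ     
alveolar          t         tʰ        tʼ      
retroflex         ʈ         ʈʰ        —       
palatal           c         cʰ        cʼ      
Every place of articulation has an ejective member except retroflex, where /ʈʼ/ would be expected.

retroflex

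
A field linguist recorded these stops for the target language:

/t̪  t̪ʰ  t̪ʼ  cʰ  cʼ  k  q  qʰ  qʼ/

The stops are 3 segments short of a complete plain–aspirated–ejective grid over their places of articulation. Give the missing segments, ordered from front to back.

/c/, /kʰ/, /kʼ/

dental: plain /t̪/, aspirated /t̪ʰ/, ejective /t̪ʼ/.
palatal: plain —, aspirated /cʰ/, ejective /cʼ/.
velar: plain /k/, aspirated —, ejective —.
uvular: plain /q/, aspirated /qʰ/, ejective /qʼ/.
Gaps, from front to back: palatal lacks plain (/c/); velar lacks aspirated (/kʰ/); velar lacks ejective (/kʼ/).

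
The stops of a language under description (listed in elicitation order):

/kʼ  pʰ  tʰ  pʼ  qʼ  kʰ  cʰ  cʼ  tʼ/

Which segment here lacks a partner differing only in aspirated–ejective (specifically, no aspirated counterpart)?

Bilabial: /pʰ/ ~ /pʼ/
Alveolar: /tʰ/ ~ /tʼ/
Palatal: /cʰ/ ~ /cʼ/
Velar: /kʰ/ ~ /kʼ/
Uvular: only /qʼ/ (ejective); no aspirated partner.
So /qʼ/ is the unpaired segment.

/qʼ/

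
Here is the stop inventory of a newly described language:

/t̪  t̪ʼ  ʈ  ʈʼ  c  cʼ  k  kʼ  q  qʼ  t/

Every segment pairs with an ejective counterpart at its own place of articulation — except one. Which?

/t/

Dental: /t̪/ ~ /t̪ʼ/
Retroflex: /ʈ/ ~ /ʈʼ/
Palatal: /c/ ~ /cʼ/
Velar: /k/ ~ /kʼ/
Uvular: /q/ ~ /qʼ/
Alveolar: only /t/ (plain); no ejective partner.
So /t/ is the unpaired segment.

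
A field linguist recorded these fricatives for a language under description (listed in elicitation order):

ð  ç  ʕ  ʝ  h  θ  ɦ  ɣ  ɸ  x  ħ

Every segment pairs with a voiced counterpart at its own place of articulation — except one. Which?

Dental: /θ/ ~ /ð/
Palatal: /ç/ ~ /ʝ/
Velar: /x/ ~ /ɣ/
Pharyngeal: /ħ/ ~ /ʕ/
Glottal: /h/ ~ /ɦ/
Bilabial: only /ɸ/ (voiceless); no voiced partner.
So /ɸ/ is the unpaired segment.

/ɸ/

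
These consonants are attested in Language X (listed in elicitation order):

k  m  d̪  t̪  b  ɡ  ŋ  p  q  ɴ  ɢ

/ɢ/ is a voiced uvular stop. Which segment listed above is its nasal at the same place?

/ɴ/

The nasal at the same place is an uvular nasal — in this inventory, /ɴ/.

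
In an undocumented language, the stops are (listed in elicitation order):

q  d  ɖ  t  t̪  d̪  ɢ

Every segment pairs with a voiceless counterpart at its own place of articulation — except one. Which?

/ɖ/

Dental: /t̪/ ~ /d̪/
Alveolar: /t/ ~ /d/
Uvular: /q/ ~ /ɢ/
Retroflex: only /ɖ/ (voiced); no voiceless partner.
So /ɖ/ is the unpaired segment.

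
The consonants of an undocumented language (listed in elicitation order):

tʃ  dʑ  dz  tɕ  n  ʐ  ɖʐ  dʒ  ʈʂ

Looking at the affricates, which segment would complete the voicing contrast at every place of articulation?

/ts/

alveolar: voiceless —, voiced /dz/.
postalveolar: voiceless /tʃ/, voiced /dʒ/.
retroflex: voiceless /ʈʂ/, voiced /ɖʐ/.
alveolo-palatal: voiceless /tɕ/, voiced /dʑ/.
The alveolar row has no voiceless member, so the gap is the voiceless alveolar affricate /ts/.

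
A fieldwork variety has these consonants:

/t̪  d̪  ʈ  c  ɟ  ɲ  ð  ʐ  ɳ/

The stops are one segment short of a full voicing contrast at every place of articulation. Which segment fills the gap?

/ɖ/

Voiceless: /t̪/ (dental), /ʈ/ (retroflex), /c/ (palatal).
Voiced: /d̪/ (dental), /ɟ/ (palatal).
The retroflex row has no voiced member, so the gap is the voiced retroflex stop /ɖ/.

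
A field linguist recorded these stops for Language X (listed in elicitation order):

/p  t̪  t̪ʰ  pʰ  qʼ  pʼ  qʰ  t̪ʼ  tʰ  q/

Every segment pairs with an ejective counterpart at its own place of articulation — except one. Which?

/tʰ/

Bilabial: /p/ ~ /pʰ/ ~ /pʼ/
Dental: /t̪/ ~ /t̪ʰ/ ~ /t̪ʼ/
Uvular: /q/ ~ /qʰ/ ~ /qʼ/
Alveolar: only /tʰ/ (aspirated); no ejective partner.
So /tʰ/ is the unpaired segment.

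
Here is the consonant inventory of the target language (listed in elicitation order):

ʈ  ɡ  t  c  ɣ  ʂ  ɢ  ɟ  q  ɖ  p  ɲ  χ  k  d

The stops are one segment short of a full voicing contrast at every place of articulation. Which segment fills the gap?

/b/

bilabial: voiceless /p/, voiced —.
alveolar: voiceless /t/, voiced /d/.
retroflex: voiceless /ʈ/, voiced /ɖ/.
palatal: voiceless /c/, voiced /ɟ/.
velar: voiceless /k/, voiced /ɡ/.
uvular: voiceless /q/, voiced /ɢ/.
The bilabial row has no voiced member, so the gap is the voiced bilabial stop /b/.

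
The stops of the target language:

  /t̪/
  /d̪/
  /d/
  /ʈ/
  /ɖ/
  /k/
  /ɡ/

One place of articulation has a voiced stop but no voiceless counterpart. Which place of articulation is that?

alveolar

dental: voiceless /t̪/, voiced /d̪/.
alveolar: voiceless —, voiced /d/.
retroflex: voiceless /ʈ/, voiced /ɖ/.
velar: voiceless /k/, voiced /ɡ/.
Every place of articulation has a voiceless member except alveolar, where /t/ would be expected.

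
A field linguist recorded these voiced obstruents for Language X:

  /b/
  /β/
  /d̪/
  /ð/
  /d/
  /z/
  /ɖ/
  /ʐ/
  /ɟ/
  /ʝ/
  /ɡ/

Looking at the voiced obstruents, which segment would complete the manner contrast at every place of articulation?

bilabial: stop /b/, fricative /β/.
dental: stop /d̪/, fricative /ð/.
alveolar: stop /d/, fricative /z/.
retroflex: stop /ɖ/, fricative /ʐ/.
palatal: stop /ɟ/, fricative /ʝ/.
velar: stop /ɡ/, fricative —.
The velar row has no fricative member, so the gap is the velar fricative /ɣ/.

/ɣ/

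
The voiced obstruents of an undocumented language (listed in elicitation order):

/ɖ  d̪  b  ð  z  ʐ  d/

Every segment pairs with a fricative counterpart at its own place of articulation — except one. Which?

Dental: /d̪/ ~ /ð/
Alveolar: /d/ ~ /z/
Retroflex: /ɖ/ ~ /ʐ/
Bilabial: only /b/ (stop); no fricative partner.
So /b/ is the unpaired segment.

/b/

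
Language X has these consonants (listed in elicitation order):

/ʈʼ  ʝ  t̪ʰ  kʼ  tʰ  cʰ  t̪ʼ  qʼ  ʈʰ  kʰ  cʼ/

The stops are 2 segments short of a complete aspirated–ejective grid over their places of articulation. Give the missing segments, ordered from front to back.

/tʼ/, /qʰ/

place of articulation  aspirated  ejective
dental            t̪ʰ       t̪ʼ     
alveolar          tʰ        —       
retroflex         ʈʰ        ʈʼ      
palatal           cʰ        cʼ      
velar             kʰ        kʼ      
uvular            —         qʼ      
Gaps, from front to back: alveolar lacks ejective (/tʼ/); uvular lacks aspirated (/qʰ/).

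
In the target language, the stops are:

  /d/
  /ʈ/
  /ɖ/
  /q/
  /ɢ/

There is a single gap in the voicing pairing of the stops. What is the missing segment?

/t/

place of articulation  voiceless  voiced  
alveolar          —         d       
retroflex         ʈ         ɖ       
uvular            q         ɢ       
The alveolar row has no voiceless member, so the gap is the voiceless alveolar stop /t/.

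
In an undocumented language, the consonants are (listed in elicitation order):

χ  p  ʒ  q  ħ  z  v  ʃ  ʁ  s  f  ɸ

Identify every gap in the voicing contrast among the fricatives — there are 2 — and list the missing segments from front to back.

/β/, /ʕ/

Voiceless: /ɸ/ (bilabial), /f/ (labiodental), /s/ (alveolar), /ʃ/ (postalveolar), /χ/ (uvular), /ħ/ (pharyngeal).
Voiced: /v/ (labiodental), /z/ (alveolar), /ʒ/ (postalveolar), /ʁ/ (uvular).
Gaps, from front to back: bilabial lacks voiced (/β/); pharyngeal lacks voiced (/ʕ/).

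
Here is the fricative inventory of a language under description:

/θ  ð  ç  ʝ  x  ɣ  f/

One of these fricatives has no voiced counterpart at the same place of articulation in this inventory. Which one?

Dental: /θ/ ~ /ð/
Palatal: /ç/ ~ /ʝ/
Velar: /x/ ~ /ɣ/
Labiodental: only /f/ (voiceless); no voiced partner.
So /f/ is the unpaired segment.

/f/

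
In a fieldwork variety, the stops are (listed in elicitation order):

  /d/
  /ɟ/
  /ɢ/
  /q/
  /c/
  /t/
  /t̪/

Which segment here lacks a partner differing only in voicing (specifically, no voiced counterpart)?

/t̪/

Alveolar: /t/ ~ /d/
Palatal: /c/ ~ /ɟ/
Uvular: /q/ ~ /ɢ/
Dental: only /t̪/ (voiceless); no voiced partner.
So /t̪/ is the unpaired segment.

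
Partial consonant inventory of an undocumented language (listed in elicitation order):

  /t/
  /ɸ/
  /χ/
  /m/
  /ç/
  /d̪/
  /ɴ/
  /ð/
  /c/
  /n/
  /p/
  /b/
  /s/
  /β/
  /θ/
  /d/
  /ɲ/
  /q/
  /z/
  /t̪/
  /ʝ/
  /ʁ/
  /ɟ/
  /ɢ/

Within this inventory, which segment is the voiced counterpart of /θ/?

/ð/

/θ/ is a voiceless dental fricative.
The voiced counterpart is a voiced dental fricative — in this inventory, /ð/.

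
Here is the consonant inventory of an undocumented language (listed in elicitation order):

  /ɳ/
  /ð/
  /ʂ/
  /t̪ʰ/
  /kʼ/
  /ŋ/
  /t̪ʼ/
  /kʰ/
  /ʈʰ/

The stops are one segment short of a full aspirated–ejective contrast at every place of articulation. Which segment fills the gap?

/ʈʼ/

dental: aspirated /t̪ʰ/, ejective /t̪ʼ/.
retroflex: aspirated /ʈʰ/, ejective —.
velar: aspirated /kʰ/, ejective /kʼ/.
The retroflex row has no ejective member, so the gap is the ejective retroflex stop /ʈʼ/.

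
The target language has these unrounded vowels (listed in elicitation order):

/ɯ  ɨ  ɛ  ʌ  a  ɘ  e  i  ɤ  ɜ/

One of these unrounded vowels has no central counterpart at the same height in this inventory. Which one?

/a/

High: /i/ ~ /ɨ/ ~ /ɯ/
High-mid: /e/ ~ /ɘ/ ~ /ɤ/
Low-mid: /ɛ/ ~ /ɜ/ ~ /ʌ/
Low: only /a/ (front); no central partner.
So /a/ is the unpaired segment.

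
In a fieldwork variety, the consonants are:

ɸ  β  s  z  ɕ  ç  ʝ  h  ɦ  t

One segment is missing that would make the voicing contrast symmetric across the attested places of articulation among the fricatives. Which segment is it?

/ʑ/

Voiceless: /ɸ/ (bilabial), /s/ (alveolar), /ɕ/ (alveolo-palatal), /ç/ (palatal), /h/ (glottal).
Voiced: /β/ (bilabial), /z/ (alveolar), /ʝ/ (palatal), /ɦ/ (glottal).
The alveolo-palatal row has no voiced member, so the gap is the voiced alveolo-palatal fricative /ʑ/.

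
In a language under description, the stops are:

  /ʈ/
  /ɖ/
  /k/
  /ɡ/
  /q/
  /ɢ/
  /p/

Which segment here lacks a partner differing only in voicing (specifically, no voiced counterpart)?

Retroflex: /ʈ/ ~ /ɖ/
Velar: /k/ ~ /ɡ/
Uvular: /q/ ~ /ɢ/
Bilabial: only /p/ (voiceless); no voiced partner.
So /p/ is the unpaired segment.

/p/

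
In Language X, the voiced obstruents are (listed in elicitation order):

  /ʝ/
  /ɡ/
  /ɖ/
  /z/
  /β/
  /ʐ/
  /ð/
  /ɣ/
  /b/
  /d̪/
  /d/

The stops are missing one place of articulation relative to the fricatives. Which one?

Stop: /b/ (bilabial), /d̪/ (dental), /d/ (alveolar), /ɖ/ (retroflex), /ɡ/ (velar).
Fricative: /β/ (bilabial), /ð/ (dental), /z/ (alveolar), /ʐ/ (retroflex), /ʝ/ (palatal), /ɣ/ (velar).
Every place of articulation has a stop member except palatal, where /ɟ/ would be expected.

palatal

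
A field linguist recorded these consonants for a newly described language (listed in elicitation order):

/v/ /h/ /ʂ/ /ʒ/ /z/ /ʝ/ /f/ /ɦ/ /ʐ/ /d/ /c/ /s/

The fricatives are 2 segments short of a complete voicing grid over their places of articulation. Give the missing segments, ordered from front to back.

labiodental: voiceless /f/, voiced /v/.
alveolar: voiceless /s/, voiced /z/.
postalveolar: voiceless —, voiced /ʒ/.
retroflex: voiceless /ʂ/, voiced /ʐ/.
palatal: voiceless —, voiced /ʝ/.
glottal: voiceless /h/, voiced /ɦ/.
Gaps, from front to back: postalveolar lacks voiceless (/ʃ/); palatal lacks voiceless (/ç/).

/ʃ/, /ç/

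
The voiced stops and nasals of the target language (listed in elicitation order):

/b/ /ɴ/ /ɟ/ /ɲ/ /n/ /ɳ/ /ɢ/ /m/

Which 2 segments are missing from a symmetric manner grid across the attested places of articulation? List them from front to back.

place of articulation  oral stop  nasal   
bilabial          b         m       
alveolar          —         n       
retroflex         —         ɳ       
palatal           ɟ         ɲ       
uvular            ɢ         ɴ       
Gaps, from front to back: alveolar lacks oral stop (/d/); retroflex lacks oral stop (/ɖ/).

/d/, /ɖ/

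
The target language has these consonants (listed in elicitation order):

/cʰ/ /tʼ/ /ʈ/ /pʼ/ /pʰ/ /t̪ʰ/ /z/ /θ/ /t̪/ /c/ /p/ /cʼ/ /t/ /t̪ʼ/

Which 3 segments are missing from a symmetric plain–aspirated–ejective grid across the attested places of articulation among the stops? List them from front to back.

bilabial: plain /p/, aspirated /pʰ/, ejective /pʼ/.
dental: plain /t̪/, aspirated /t̪ʰ/, ejective /t̪ʼ/.
alveolar: plain /t/, aspirated —, ejective /tʼ/.
retroflex: plain /ʈ/, aspirated —, ejective —.
palatal: plain /c/, aspirated /cʰ/, ejective /cʼ/.
Gaps, from front to back: alveolar lacks aspirated (/tʰ/); retroflex lacks aspirated (/ʈʰ/); retroflex lacks ejective (/ʈʼ/).

/tʰ/, /ʈʰ/, /ʈʼ/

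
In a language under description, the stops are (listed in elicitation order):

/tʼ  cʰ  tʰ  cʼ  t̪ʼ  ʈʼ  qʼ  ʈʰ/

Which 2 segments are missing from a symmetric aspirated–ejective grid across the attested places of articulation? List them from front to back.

/t̪ʰ/, /qʰ/

Aspirated: /tʰ/ (alveolar), /ʈʰ/ (retroflex), /cʰ/ (palatal).
Ejective: /t̪ʼ/ (dental), /tʼ/ (alveolar), /ʈʼ/ (retroflex), /cʼ/ (palatal), /qʼ/ (uvular).
Gaps, from front to back: dental lacks aspirated (/t̪ʰ/); uvular lacks aspirated (/qʰ/).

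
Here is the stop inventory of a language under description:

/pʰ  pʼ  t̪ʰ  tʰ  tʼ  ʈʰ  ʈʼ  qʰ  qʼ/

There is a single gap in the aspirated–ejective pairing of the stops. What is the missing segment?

/t̪ʼ/

place of articulation  aspirated  ejective
bilabial          pʰ        pʼ      
dental            t̪ʰ       —       
alveolar          tʰ        tʼ      
retroflex         ʈʰ        ʈʼ      
uvular            qʰ        qʼ      
The dental row has no ejective member, so the gap is the ejective dental stop /t̪ʼ/.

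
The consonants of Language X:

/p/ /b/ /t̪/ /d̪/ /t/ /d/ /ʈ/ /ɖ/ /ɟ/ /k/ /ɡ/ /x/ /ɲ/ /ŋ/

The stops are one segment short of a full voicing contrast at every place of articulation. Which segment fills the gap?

/c/

Voiceless: /p/ (bilabial), /t̪/ (dental), /t/ (alveolar), /ʈ/ (retroflex), /k/ (velar).
Voiced: /b/ (bilabial), /d̪/ (dental), /d/ (alveolar), /ɖ/ (retroflex), /ɟ/ (palatal), /ɡ/ (velar).
The palatal row has no voiceless member, so the gap is the voiceless palatal stop /c/.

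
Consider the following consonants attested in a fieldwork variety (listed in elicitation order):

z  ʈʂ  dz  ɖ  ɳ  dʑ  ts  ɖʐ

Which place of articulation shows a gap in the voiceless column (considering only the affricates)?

Voiceless: /ts/ (alveolar), /ʈʂ/ (retroflex).
Voiced: /dz/ (alveolar), /ɖʐ/ (retroflex), /dʑ/ (alveolo-palatal).
Every place of articulation has a voiceless member except alveolo-palatal, where /tɕ/ would be expected.

alveolo-palatal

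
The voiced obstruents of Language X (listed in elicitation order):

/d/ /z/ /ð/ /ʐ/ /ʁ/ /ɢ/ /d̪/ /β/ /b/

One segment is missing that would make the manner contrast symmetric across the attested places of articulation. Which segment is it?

place of articulation  stop      fricative
bilabial          b         β       
dental            d̪        ð       
alveolar          d         z       
retroflex         —         ʐ       
uvular            ɢ         ʁ       
The retroflex row has no stop member, so the gap is the retroflex stop /ɖ/.

/ɖ/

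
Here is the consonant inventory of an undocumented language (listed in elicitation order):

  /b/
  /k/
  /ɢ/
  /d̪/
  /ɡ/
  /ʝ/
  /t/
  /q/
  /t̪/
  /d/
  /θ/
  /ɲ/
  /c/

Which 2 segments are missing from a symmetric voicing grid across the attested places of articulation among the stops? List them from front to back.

/p/, /ɟ/

Voiceless: /t̪/ (dental), /t/ (alveolar), /c/ (palatal), /k/ (velar), /q/ (uvular).
Voiced: /b/ (bilabial), /d̪/ (dental), /d/ (alveolar), /ɡ/ (velar), /ɢ/ (uvular).
Gaps, from front to back: bilabial lacks voiceless (/p/); palatal lacks voiced (/ɟ/).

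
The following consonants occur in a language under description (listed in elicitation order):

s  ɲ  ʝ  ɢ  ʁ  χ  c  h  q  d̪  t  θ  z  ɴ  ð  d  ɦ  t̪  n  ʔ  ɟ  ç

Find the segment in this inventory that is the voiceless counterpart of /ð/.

/ð/ is a voiced dental fricative.
The voiceless counterpart is a voiceless dental fricative — in this inventory, /θ/.

/θ/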